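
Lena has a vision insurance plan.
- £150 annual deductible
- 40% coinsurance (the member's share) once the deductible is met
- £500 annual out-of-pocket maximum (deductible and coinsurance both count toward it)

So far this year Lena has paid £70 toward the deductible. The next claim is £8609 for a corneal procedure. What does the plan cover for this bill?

£8179

Deductible still to meet: £150 − £70 = £80.
The remaining £8529 (= £8609 − £80) moves to coinsurance.
Coinsurance: £8529 × 40% = £3411.60.
Member responsibility before any cap: £80 + £3411.60 = £3491.60.
Adding £3491.60 to the £70 already spent would give £3561.60, which exceeds the £500 cap; the member pays just £500 − £70 = £430.
Insurer pays the balance: £8609 − £430 = £8179.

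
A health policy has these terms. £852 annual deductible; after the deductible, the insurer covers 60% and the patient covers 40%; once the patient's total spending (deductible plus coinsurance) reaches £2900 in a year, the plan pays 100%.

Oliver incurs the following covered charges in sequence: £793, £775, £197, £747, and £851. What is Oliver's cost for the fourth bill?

£298.80

#1 (£793): entire amount goes to the deductible. Patient owes £793 (running OOP £793).
#2 (£775): £59 to deductible, leaving £716; 40% of £716 = £286.40. Cost to patient: £345.40. OOP to date £1138.40.
#3 (£197): 40% coinsurance on £197 = £78.80. Patient owes £78.80 (running OOP £1217.20).
#4 (£747): deductible met; 40% of £747 = £298.80. Cost to patient: £298.80. OOP to date £1516.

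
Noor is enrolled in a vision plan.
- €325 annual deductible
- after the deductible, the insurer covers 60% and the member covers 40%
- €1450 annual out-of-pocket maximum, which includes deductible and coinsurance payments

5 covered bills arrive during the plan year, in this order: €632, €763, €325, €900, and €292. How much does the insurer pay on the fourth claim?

Claim 1 (€632): €325 finishes the deductible; €307 goes to coinsurance; member's 40% is €122.80. Member pays €447.80; OOP now €447.80. Plan pays €632 − €447.80 = €184.20.
Claim 2 (€763): deductible already satisfied, so member's share is 40% × €763 = €305.20. Member pays €305.20; OOP now €753. Insurer: €763 − €305.20 = €457.80.
Claim 3 (€325): deductible met; 40% of €325 = €130. Cost to member: €130. OOP to date €883. Plan pays €325 − €130 = €195.
Claim 4 (€900): 40% coinsurance on €900 = €360. Member owes €360 (running OOP €1243). Insurer: €900 − €360 = €540.

€540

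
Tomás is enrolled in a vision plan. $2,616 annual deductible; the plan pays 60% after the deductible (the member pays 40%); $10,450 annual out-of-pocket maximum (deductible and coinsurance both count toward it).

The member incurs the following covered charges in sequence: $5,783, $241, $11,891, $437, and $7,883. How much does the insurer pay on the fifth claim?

Claim 1 — $5,783: deductible takes $2,616, $3,167 remains; 40% of $3,167 = $1,266.80. Cost to member: $3,882.80. OOP to date $3,882.80. Plan pays $5,783 − $3,882.80 = $1,900.20.
Claim 2 — $241: deductible already satisfied, so member's share is 40% × $241 = $96.40. Cost to member: $96.40. OOP to date $3,979.20. Plan pays $241 − $96.40 = $144.60.
Claim 3 — $11,891: 40% coinsurance on $11,891 = $4,756.40. Cost to member: $4,756.40. OOP to date $8,735.60. Insurer: $11,891 − $4,756.40 = $7,134.60.
Claim 4 — $437: 40% coinsurance on $437 = $174.80. Cost to member: $174.80. OOP to date $8,910.40. Plan pays $437 − $174.80 = $262.20.
Claim 5 — $7,883: deductible already satisfied, so member's share is 40% × $7,883 = $3,153.20. That would push OOP to $12,063.60, over the $10,450 cap, so member pays $10,450 − $8,910.40 = $1,539.60. Plan pays $7,883 − $1,539.60 = $6,343.40.

$6,343.40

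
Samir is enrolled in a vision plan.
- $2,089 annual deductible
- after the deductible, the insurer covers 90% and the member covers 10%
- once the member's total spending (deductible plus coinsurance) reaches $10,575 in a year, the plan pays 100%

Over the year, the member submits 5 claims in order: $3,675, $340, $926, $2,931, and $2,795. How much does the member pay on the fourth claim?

Claim 1 ($3,675): deductible takes $2,089, $1,586 remains; coinsurance $1,586 × 10% = $158.60. Member owes $2,247.60 (running OOP $2,247.60).
Claim 2 ($340): deductible met; 10% of $340 = $34. Member owes $34 (running OOP $2,281.60).
Claim 3 ($926): deductible met; 10% of $926 = $92.60. Member owes $92.60 (running OOP $2,374.20).
Claim 4 ($2,931): 10% coinsurance on $2,931 = $293.10. Member owes $293.10 (running OOP $2,667.30).

$293.10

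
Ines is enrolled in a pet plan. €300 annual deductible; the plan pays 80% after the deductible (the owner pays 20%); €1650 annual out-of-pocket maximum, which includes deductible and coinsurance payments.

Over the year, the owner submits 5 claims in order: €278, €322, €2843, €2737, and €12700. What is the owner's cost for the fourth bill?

€547.40

#1 (€278): all of it applies to the deductible. Owner pays €278; OOP now €278.
#2 (€322): €22 finishes the deductible; €300 goes to coinsurance; owner's 20% is €60. Cost to owner: €82. OOP to date €360.
#3 (€2843): 20% coinsurance on €2843 = €568.60. Owner owes €568.60 (running OOP €928.60).
#4 (€2737): deductible already satisfied, so owner's share is 20% × €2737 = €547.40. Owner pays €547.40; OOP now €1476.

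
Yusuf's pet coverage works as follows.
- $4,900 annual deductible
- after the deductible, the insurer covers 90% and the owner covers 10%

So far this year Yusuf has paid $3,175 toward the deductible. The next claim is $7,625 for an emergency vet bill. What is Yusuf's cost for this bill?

$3,175 of the $4,900 deductible is already met, leaving $1,725.
After the $1,725 deductible portion, $7,625 − $1,725 = $5,900 is subject to coinsurance.
Coinsurance: $5,900 × 10% = $590.
That puts the owner's cost at $1,725 + $590 = $2,315.

$2,315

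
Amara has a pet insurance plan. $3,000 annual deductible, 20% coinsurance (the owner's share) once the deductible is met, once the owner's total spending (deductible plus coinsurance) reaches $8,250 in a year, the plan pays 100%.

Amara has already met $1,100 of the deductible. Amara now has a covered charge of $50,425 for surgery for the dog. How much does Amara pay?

$7,150

Remaining deductible: $3,000 − $1,100 = $1,900.
After the $1,900 deductible portion, $50,425 − $1,900 = $48,525 is subject to coinsurance.
Owner's 20% share of $48,525 is $9,705.
That puts the owner's cost at $1,900 + $9,705 = $11,605 before any cap.
Adding $11,605 to the $1,100 already spent would give $12,705, which exceeds the $8,250 cap; the owner pays just $8,250 − $1,100 = $7,150.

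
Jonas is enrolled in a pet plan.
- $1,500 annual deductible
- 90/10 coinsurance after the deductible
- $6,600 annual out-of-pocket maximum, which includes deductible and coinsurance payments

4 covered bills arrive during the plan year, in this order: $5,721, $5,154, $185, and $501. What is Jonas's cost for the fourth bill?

$50.10

#1 ($5,721): $1,500 finishes the deductible; $4,221 goes to coinsurance; owner's 10% is $422.10. Owner pays $1,922.10; OOP now $1,922.10.
#2 ($5,154): 10% coinsurance on $5,154 = $515.40. Owner owes $515.40 (running OOP $2,437.50).
#3 ($185): deductible met; 10% of $185 = $18.50. Owner owes $18.50 (running OOP $2,456).
#4 ($501): 10% coinsurance on $501 = $50.10. Cost to owner: $50.10. OOP to date $2,506.10.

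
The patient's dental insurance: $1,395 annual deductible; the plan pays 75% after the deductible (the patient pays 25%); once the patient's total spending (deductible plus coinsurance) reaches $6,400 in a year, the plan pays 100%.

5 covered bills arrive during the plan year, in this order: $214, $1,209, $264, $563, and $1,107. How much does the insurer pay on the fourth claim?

Claim 1 ($214): all of it applies to the deductible. Patient owes $214 (running OOP $214). Plan pays $214 − $214 = $0.
Claim 2 ($1,209): $1,181 to deductible, leaving $28; 25% of $28 = $7. Cost to patient: $1,188. OOP to date $1,402. Insurer: $1,209 − $1,188 = $21.
Claim 3 ($264): deductible already satisfied, so patient's share is 25% × $264 = $66. Cost to patient: $66. OOP to date $1,468. Plan pays $264 − $66 = $198.
Claim 4 ($563): 25% coinsurance on $563 = $140.75. Patient pays $140.75; OOP now $1,608.75. Insurer: $563 − $140.75 = $422.25.

$422.25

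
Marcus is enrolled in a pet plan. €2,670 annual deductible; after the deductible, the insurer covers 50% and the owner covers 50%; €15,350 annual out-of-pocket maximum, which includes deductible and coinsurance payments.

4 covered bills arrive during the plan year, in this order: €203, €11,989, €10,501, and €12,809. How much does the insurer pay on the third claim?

Bill 1, €203: fully absorbed by the deductible. Owner pays €203; OOP now €203. Insurer: €203 − €203 = €0.
Bill 2, €11,989: €2,467 finishes the deductible; €9,522 goes to coinsurance; coinsurance €9,522 × 50% = €4,761. Owner owes €7,228 (running OOP €7,431). Insurer: €11,989 − €7,228 = €4,761.
Bill 3, €10,501: deductible met; 50% of €10,501 = €5,250.50. Owner owes €5,250.50 (running OOP €12,681.50). Plan pays €10,501 − €5,250.50 = €5,250.50.

€5,250.50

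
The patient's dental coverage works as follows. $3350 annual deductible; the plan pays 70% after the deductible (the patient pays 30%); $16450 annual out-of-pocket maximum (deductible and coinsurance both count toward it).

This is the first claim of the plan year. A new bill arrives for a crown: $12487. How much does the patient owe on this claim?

$6091.10

Deductible not yet touched, so the first $3350 of the bill goes to the deductible.
The remaining $9137 (= $12487 − $3350) moves to coinsurance.
Patient's 30% share of $9137 is $2741.10.
That puts the patient's cost at $3350 + $2741.10 = $6091.10 before any cap.
Cumulative spending $0 + $6091.10 = $6091.10 stays under the $16450 maximum.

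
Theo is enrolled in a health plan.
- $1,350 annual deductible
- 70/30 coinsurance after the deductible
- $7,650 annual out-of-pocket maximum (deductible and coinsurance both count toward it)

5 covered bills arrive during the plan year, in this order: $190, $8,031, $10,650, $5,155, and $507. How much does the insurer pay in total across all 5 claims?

Claim 1 ($190): all of it applies to the deductible. Patient pays $190; OOP now $190. Insurer: $190 − $190 = $0.
Claim 2 ($8,031): $1,160 finishes the deductible; $6,871 goes to coinsurance; coinsurance $6,871 × 30% = $2,061.30. Patient pays $3,221.30; OOP now $3,411.30. Insurer: $8,031 − $3,221.30 = $4,809.70.
Claim 3 ($10,650): deductible met; 30% of $10,650 = $3,195. Patient owes $3,195 (running OOP $6,606.30). Insurer: $10,650 − $3,195 = $7,455.
Claim 4 ($5,155): 30% coinsurance on $5,155 = $1,546.50. Adding that to $6,606.30 gives $8,152.80, past the $7,650 cap; patient pays only $7,650 − $6,606.30 = $1,043.70. Plan pays $5,155 − $1,043.70 = $4,111.30.
Claim 5 ($507): deductible already satisfied, so patient's share is 30% × $507 = $152.10. OOP would hit $7,802.10 > $7,650, so the cap limits the patient to $7,650 − $7,650 = $0. Plan pays $507 − $0 = $507.
Insurer total = bills − patient's total = $24,533 − $7,650 = $16,883.

$16,883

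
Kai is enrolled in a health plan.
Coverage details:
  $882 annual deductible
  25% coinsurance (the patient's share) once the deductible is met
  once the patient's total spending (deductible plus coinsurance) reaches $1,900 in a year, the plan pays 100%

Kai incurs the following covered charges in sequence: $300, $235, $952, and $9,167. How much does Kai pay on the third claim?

#1 ($300): all of it applies to the deductible. Patient pays $300; OOP now $300.
#2 ($235): fully absorbed by the deductible. Patient owes $235 (running OOP $535).
#3 ($952): $347 finishes the deductible; $605 goes to coinsurance; coinsurance $605 × 25% = $151.25. Patient owes $498.25 (running OOP $1,033.25).

$498.25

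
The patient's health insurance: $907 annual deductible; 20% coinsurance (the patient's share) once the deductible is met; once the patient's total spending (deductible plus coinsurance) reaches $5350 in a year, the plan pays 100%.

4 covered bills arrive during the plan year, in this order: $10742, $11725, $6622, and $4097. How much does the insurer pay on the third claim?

#1 ($10742): $907 to deductible, leaving $9835; patient's 20% is $1967. Patient pays $2874; OOP now $2874. Insurer: $10742 − $2874 = $7868.
#2 ($11725): 20% coinsurance on $11725 = $2345. Patient owes $2345 (running OOP $5219). Plan pays $11725 − $2345 = $9380.
#3 ($6622): deductible already satisfied, so patient's share is 20% × $6622 = $1324.40. That would push OOP to $6543.40, over the $5350 cap, so patient pays $5350 − $5219 = $131. Plan pays $6622 − $131 = $6491.

$6491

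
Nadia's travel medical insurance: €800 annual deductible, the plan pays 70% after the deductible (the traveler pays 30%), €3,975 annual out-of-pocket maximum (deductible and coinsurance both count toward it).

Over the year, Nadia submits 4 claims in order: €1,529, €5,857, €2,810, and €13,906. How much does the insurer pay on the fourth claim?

€13,549.80

#1 (€1,529): €800 to deductible, leaving €729; coinsurance €729 × 30% = €218.70. Traveler pays €1,018.70; OOP now €1,018.70. Insurer: €1,529 − €1,018.70 = €510.30.
#2 (€5,857): 30% coinsurance on €5,857 = €1,757.10. Traveler owes €1,757.10 (running OOP €2,775.80). Insurer: €5,857 − €1,757.10 = €4,099.90.
#3 (€2,810): deductible already satisfied, so traveler's share is 30% × €2,810 = €843. Traveler owes €843 (running OOP €3,618.80). Plan pays €2,810 − €843 = €1,967.
#4 (€13,906): deductible met; 30% of €13,906 = €4,171.80. OOP would hit €7,790.60 > €3,975, so the cap limits the traveler to €3,975 − €3,618.80 = €356.20. Insurer: €13,906 − €356.20 = €13,549.80.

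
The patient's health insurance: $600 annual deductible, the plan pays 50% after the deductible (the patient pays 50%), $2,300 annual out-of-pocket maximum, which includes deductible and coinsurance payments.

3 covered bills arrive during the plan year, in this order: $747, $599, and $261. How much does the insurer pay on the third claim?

#1 ($747): $600 to deductible, leaving $147; coinsurance $147 × 50% = $73.50. Cost to patient: $673.50. OOP to date $673.50. Insurer: $747 − $673.50 = $73.50.
#2 ($599): deductible already satisfied, so patient's share is 50% × $599 = $299.50. Patient owes $299.50 (running OOP $973). Insurer: $599 − $299.50 = $299.50.
#3 ($261): deductible already satisfied, so patient's share is 50% × $261 = $130.50. Patient owes $130.50 (running OOP $1,103.50). Insurer: $261 − $130.50 = $130.50.

$130.50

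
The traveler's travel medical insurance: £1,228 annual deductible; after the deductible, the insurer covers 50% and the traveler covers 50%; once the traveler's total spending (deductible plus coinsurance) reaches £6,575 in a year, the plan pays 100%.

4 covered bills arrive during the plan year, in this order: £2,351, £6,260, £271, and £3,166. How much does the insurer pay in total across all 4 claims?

£5,473

Claim 1 — £2,351: £1,228 to deductible, leaving £1,123; coinsurance £1,123 × 50% = £561.50. Cost to traveler: £1,789.50. OOP to date £1,789.50. Insurer: £2,351 − £1,789.50 = £561.50.
Claim 2 — £6,260: deductible met; 50% of £6,260 = £3,130. Cost to traveler: £3,130. OOP to date £4,919.50. Insurer: £6,260 − £3,130 = £3,130.
Claim 3 — £271: deductible met; 50% of £271 = £135.50. Cost to traveler: £135.50. OOP to date £5,055. Plan pays £271 − £135.50 = £135.50.
Claim 4 — £3,166: deductible already satisfied, so traveler's share is 50% × £3,166 = £1,583. OOP would hit £6,638 > £6,575, so the cap limits the traveler to £6,575 − £5,055 = £1,520. Plan pays £3,166 − £1,520 = £1,646.
Insurer total = bills − traveler's total = £12,048 − £6,575 = £5,473.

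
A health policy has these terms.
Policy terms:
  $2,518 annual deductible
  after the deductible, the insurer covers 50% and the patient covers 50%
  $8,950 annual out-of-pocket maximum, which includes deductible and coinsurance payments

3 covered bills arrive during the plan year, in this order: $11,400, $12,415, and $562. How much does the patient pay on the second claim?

Claim 1 — $11,400: $2,518 to deductible, leaving $8,882; patient's 50% is $4,441. Patient pays $6,959; OOP now $6,959.
Claim 2 — $12,415: 50% coinsurance on $12,415 = $6,207.50. That would push OOP to $13,166.50, over the $8,950 cap, so patient pays $8,950 − $6,959 = $1,991.

$1,991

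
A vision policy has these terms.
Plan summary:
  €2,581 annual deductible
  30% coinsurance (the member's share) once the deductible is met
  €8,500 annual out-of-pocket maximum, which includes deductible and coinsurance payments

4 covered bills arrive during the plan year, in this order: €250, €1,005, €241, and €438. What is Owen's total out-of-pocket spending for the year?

Claim 1 — €250: all of it applies to the deductible. Cost to member: €250. OOP to date €250.
Claim 2 — €1,005: all of it applies to the deductible. Cost to member: €1,005. OOP to date €1,255.
Claim 3 — €241: entire amount goes to the deductible. Member owes €241 (running OOP €1,496).
Claim 4 — €438: all of it applies to the deductible. Member pays €438; OOP now €1,934.
Summing the member's payments: €250 + €1,005 + €241 + €438 = €1,934.

€1,934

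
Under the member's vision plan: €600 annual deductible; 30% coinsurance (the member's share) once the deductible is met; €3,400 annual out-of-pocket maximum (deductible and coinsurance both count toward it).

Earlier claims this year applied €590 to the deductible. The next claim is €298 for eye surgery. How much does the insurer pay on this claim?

€590 of the €600 deductible is already met, leaving €10.
The remaining €288 (= €298 − €10) moves to coinsurance.
Member's 30% share of €288 is €86.40.
That puts the member's cost at €10 + €86.40 = €96.40 before any cap.
Total out-of-pocket so far would be €590 + €96.40 = €686.40, below the €3,400 cap — no reduction.
The insurer covers the remainder: €298 − €96.40 = €201.60.

€201.60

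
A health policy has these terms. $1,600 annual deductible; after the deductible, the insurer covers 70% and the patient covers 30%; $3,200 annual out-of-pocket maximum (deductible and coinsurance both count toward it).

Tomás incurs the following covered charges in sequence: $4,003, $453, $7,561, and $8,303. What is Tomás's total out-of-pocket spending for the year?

$3,200

Claim 1 ($4,003): $1,600 finishes the deductible; $2,403 goes to coinsurance; patient's 30% is $720.90. Patient pays $2,320.90; OOP now $2,320.90.
Claim 2 ($453): deductible already satisfied, so patient's share is 30% × $453 = $135.90. Patient owes $135.90 (running OOP $2,456.80).
Claim 3 ($7,561): deductible met; 30% of $7,561 = $2,268.30. Adding that to $2,456.80 gives $4,725.10, past the $3,200 cap; patient pays only $3,200 − $2,456.80 = $743.20.
Claim 4 ($8,303): 30% coinsurance on $8,303 = $2,490.90. OOP would hit $5,690.90 > $3,200, so the cap limits the patient to $3,200 − $3,200 = $0.
Summing the patient's payments: $2,320.90 + $135.90 + $743.20 + $0 = $3,200.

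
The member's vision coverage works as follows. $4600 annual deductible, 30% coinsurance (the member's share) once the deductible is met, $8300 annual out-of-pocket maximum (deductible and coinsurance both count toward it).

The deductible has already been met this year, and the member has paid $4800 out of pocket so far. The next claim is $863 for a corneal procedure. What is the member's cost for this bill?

$258.90

With the deductible met, the entire $863 is subject to coinsurance.
Member's 30% share of $863 is $258.90.
Year-to-date out-of-pocket becomes $4800 + $258.90 = $5058.90, still under the $8300 maximum, so no cap applies.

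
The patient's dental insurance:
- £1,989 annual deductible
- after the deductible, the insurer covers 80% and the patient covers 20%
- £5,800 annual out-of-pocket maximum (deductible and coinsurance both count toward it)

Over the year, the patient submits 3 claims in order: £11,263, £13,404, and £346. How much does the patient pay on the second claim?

#1 (£11,263): deductible takes £1,989, £9,274 remains; patient's 20% is £1,854.80. Cost to patient: £3,843.80. OOP to date £3,843.80.
#2 (£13,404): deductible met; 20% of £13,404 = £2,680.80. Adding that to £3,843.80 gives £6,524.60, past the £5,800 cap; patient pays only £5,800 − £3,843.80 = £1,956.20.

£1,956.20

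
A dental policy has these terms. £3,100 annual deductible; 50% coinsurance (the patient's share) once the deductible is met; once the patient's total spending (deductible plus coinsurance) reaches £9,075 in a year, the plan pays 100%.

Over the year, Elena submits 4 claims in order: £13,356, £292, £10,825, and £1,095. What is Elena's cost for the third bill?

Claim 1 — £13,356: deductible takes £3,100, £10,256 remains; 50% of £10,256 = £5,128. Patient owes £8,228 (running OOP £8,228).
Claim 2 — £292: deductible already satisfied, so patient's share is 50% × £292 = £146. Patient owes £146 (running OOP £8,374).
Claim 3 — £10,825: 50% coinsurance on £10,825 = £5,412.50. Adding that to £8,374 gives £13,786.50, past the £9,075 cap; patient pays only £9,075 − £8,374 = £701.

£701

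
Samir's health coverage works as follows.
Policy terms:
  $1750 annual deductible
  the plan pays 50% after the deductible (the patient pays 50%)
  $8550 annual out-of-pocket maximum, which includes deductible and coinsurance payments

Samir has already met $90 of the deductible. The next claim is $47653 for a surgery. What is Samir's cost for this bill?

Remaining deductible: $1750 − $90 = $1660.
After the $1660 deductible portion, $47653 − $1660 = $45993 is subject to coinsurance.
Patient's 50% share of $45993 is $22996.50.
That puts the patient's cost at $1660 + $22996.50 = $24656.50 before any cap.
Adding $24656.50 to the $90 already spent would give $24746.50, which exceeds the $8550 cap; the patient pays just $8550 − $90 = $8460.

$8460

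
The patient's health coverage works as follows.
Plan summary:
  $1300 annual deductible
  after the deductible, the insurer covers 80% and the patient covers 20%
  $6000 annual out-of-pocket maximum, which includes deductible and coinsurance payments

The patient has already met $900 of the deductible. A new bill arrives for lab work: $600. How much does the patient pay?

$900 of the $1300 deductible is already met, leaving $400.
The remaining $200 (= $600 − $400) moves to coinsurance.
Coinsurance: $200 × 20% = $40.
Patient responsibility before any cap: $400 + $40 = $440.
Cumulative spending $900 + $440 = $1340 stays under the $6000 maximum.

$440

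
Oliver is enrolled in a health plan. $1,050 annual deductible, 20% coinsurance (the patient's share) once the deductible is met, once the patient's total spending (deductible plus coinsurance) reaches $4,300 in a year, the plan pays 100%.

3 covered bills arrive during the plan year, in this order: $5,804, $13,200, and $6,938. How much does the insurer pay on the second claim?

Claim 1 ($5,804): $1,050 to deductible, leaving $4,754; 20% of $4,754 = $950.80. Patient pays $2,000.80; OOP now $2,000.80. Plan pays $5,804 − $2,000.80 = $3,803.20.
Claim 2 ($13,200): deductible already satisfied, so patient's share is 20% × $13,200 = $2,640. Adding that to $2,000.80 gives $4,640.80, past the $4,300 cap; patient pays only $4,300 − $2,000.80 = $2,299.20. Plan pays $13,200 − $2,299.20 = $10,900.80.

$10,900.80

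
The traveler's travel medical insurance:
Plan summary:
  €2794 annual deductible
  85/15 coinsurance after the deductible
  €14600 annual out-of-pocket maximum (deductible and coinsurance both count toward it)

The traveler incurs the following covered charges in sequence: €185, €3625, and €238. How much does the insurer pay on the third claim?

#1 (€185): all of it applies to the deductible. Traveler owes €185 (running OOP €185). Plan pays €185 − €185 = €0.
#2 (€3625): €2609 finishes the deductible; €1016 goes to coinsurance; traveler's 15% is €152.40. Traveler pays €2761.40; OOP now €2946.40. Insurer: €3625 − €2761.40 = €863.60.
#3 (€238): 15% coinsurance on €238 = €35.70. Traveler owes €35.70 (running OOP €2982.10). Plan pays €238 − €35.70 = €202.30.

€202.30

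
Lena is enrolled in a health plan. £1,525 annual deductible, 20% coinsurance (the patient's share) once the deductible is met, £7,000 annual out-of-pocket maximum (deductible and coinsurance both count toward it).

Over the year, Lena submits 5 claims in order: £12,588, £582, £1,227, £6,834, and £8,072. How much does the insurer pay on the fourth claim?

£5,467.20

Claim 1 (£12,588): £1,525 finishes the deductible; £11,063 goes to coinsurance; coinsurance £11,063 × 20% = £2,212.60. Patient owes £3,737.60 (running OOP £3,737.60). Plan pays £12,588 − £3,737.60 = £8,850.40.
Claim 2 (£582): deductible already satisfied, so patient's share is 20% × £582 = £116.40. Cost to patient: £116.40. OOP to date £3,854. Insurer: £582 − £116.40 = £465.60.
Claim 3 (£1,227): 20% coinsurance on £1,227 = £245.40. Cost to patient: £245.40. OOP to date £4,099.40. Plan pays £1,227 − £245.40 = £981.60.
Claim 4 (£6,834): 20% coinsurance on £6,834 = £1,366.80. Cost to patient: £1,366.80. OOP to date £5,466.20. Plan pays £6,834 − £1,366.80 = £5,467.20.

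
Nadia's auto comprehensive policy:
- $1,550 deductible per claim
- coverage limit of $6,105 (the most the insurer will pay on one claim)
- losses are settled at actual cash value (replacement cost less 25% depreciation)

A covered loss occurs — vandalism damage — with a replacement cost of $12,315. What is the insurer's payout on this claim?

Depreciate 25%: the covered value is $12,315 × 0.75 = $9,236.25.
After the deductible, $9,236.25 − $1,550 = $7,686.25 remains.
$7,686.25 exceeds the $6,105 limit, so the insurer pays the limit: $6,105.

$6,105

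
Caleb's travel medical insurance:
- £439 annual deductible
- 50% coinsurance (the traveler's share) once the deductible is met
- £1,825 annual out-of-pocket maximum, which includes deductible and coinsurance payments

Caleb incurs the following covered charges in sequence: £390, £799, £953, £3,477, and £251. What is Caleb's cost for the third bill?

£476.50

#1 (£390): fully absorbed by the deductible. Traveler owes £390 (running OOP £390).
#2 (£799): £49 to deductible, leaving £750; 50% of £750 = £375. Cost to traveler: £424. OOP to date £814.
#3 (£953): 50% coinsurance on £953 = £476.50. Cost to traveler: £476.50. OOP to date £1,290.50.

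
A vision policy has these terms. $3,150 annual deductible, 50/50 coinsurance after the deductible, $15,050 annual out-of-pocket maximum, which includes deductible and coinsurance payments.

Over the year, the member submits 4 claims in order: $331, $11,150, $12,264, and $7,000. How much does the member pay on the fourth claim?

$1,602.50

#1 ($331): all of it applies to the deductible. Cost to member: $331. OOP to date $331.
#2 ($11,150): deductible takes $2,819, $8,331 remains; coinsurance $8,331 × 50% = $4,165.50. Cost to member: $6,984.50. OOP to date $7,315.50.
#3 ($12,264): deductible met; 50% of $12,264 = $6,132. Member owes $6,132 (running OOP $13,447.50).
#4 ($7,000): deductible met; 50% of $7,000 = $3,500. Adding that to $13,447.50 gives $16,947.50, past the $15,050 cap; member pays only $15,050 − $13,447.50 = $1,602.50.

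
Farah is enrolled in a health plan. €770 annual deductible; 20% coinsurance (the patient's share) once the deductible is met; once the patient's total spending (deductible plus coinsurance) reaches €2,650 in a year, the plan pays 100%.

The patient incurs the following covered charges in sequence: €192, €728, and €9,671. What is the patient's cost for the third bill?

Bill 1, €192: entire amount goes to the deductible. Patient owes €192 (running OOP €192).
Bill 2, €728: €578 finishes the deductible; €150 goes to coinsurance; patient's 20% is €30. Cost to patient: €608. OOP to date €800.
Bill 3, €9,671: deductible met; 20% of €9,671 = €1,934.20. That would push OOP to €2,734.20, over the €2,650 cap, so patient pays €2,650 − €800 = €1,850.

€1,850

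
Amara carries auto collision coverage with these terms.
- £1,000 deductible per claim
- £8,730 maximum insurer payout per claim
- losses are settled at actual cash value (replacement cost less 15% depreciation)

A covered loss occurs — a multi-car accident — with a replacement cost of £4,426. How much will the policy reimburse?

£2,762.10

Actual cash value after 15% depreciation: £4,426 × 85% = £3,762.10.
After the deductible, £3,762.10 − £1,000 = £2,762.10 remains.
£2,762.10 ≤ £8,730, so the limit doesn't bind; insurer pays £2,762.10.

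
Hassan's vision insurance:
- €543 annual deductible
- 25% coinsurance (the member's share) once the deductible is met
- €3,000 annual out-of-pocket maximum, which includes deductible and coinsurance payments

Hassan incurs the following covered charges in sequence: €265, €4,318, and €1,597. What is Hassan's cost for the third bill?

€399.25

Claim 1 — €265: fully absorbed by the deductible. Cost to member: €265. OOP to date €265.
Claim 2 — €4,318: €278 finishes the deductible; €4,040 goes to coinsurance; coinsurance €4,040 × 25% = €1,010. Member owes €1,288 (running OOP €1,553).
Claim 3 — €1,597: 25% coinsurance on €1,597 = €399.25. Cost to member: €399.25. OOP to date €1,952.25.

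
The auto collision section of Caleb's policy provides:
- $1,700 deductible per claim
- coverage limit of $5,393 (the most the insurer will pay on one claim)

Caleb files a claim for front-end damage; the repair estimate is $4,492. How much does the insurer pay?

$2,792

Subtract the deductible: $4,492 − $1,700 = $2,792.
$2,792 ≤ $5,393, so the limit doesn't bind; insurer pays $2,792.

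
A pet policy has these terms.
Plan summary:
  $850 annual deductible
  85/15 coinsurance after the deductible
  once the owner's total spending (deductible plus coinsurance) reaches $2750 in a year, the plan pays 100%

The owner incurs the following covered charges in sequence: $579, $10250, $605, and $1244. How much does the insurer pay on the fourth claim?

$1057.40

Bill 1, $579: fully absorbed by the deductible. Owner owes $579 (running OOP $579). Insurer: $579 − $579 = $0.
Bill 2, $10250: deductible takes $271, $9979 remains; coinsurance $9979 × 15% = $1496.85. Owner pays $1767.85; OOP now $2346.85. Plan pays $10250 − $1767.85 = $8482.15.
Bill 3, $605: 15% coinsurance on $605 = $90.75. Cost to owner: $90.75. OOP to date $2437.60. Plan pays $605 − $90.75 = $514.25.
Bill 4, $1244: 15% coinsurance on $1244 = $186.60. Owner owes $186.60 (running OOP $2624.20). Plan pays $1244 − $186.60 = $1057.40.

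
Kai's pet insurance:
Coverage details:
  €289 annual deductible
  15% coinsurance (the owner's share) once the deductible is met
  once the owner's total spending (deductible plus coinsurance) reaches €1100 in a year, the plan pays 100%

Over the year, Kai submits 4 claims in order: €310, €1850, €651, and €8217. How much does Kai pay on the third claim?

€97.65

Claim 1 — €310: €289 to deductible, leaving €21; coinsurance €21 × 15% = €3.15. Cost to owner: €292.15. OOP to date €292.15.
Claim 2 — €1850: 15% coinsurance on €1850 = €277.50. Cost to owner: €277.50. OOP to date €569.65.
Claim 3 — €651: deductible met; 15% of €651 = €97.65. Owner pays €97.65; OOP now €667.30.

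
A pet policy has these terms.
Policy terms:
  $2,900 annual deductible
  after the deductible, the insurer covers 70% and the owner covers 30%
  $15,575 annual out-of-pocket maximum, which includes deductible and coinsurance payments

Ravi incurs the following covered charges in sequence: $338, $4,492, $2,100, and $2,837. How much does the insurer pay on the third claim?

$1,470

Bill 1, $338: fully absorbed by the deductible. Owner pays $338; OOP now $338. Insurer: $338 − $338 = $0.
Bill 2, $4,492: deductible takes $2,562, $1,930 remains; coinsurance $1,930 × 30% = $579. Cost to owner: $3,141. OOP to date $3,479. Insurer: $4,492 − $3,141 = $1,351.
Bill 3, $2,100: deductible already satisfied, so owner's share is 30% × $2,100 = $630. Cost to owner: $630. OOP to date $4,109. Insurer: $2,100 − $630 = $1,470.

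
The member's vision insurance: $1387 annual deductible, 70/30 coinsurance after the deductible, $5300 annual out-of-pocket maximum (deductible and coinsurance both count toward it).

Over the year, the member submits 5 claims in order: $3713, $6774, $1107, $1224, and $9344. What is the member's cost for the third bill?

$332.10

#1 ($3713): $1387 to deductible, leaving $2326; member's 30% is $697.80. Member pays $2084.80; OOP now $2084.80.
#2 ($6774): 30% coinsurance on $6774 = $2032.20. Member pays $2032.20; OOP now $4117.
#3 ($1107): deductible met; 30% of $1107 = $332.10. Member owes $332.10 (running OOP $4449.10).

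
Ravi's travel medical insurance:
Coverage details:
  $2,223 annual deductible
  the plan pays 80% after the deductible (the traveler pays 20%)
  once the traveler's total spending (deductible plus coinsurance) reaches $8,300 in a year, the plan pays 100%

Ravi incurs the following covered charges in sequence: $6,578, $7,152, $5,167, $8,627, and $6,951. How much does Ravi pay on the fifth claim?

$1,016.80

Claim 1 — $6,578: $2,223 to deductible, leaving $4,355; coinsurance $4,355 × 20% = $871. Cost to traveler: $3,094. OOP to date $3,094.
Claim 2 — $7,152: 20% coinsurance on $7,152 = $1,430.40. Cost to traveler: $1,430.40. OOP to date $4,524.40.
Claim 3 — $5,167: deductible met; 20% of $5,167 = $1,033.40. Traveler pays $1,033.40; OOP now $5,557.80.
Claim 4 — $8,627: deductible met; 20% of $8,627 = $1,725.40. Traveler pays $1,725.40; OOP now $7,283.20.
Claim 5 — $6,951: deductible already satisfied, so traveler's share is 20% × $6,951 = $1,390.20. Adding that to $7,283.20 gives $8,673.40, past the $8,300 cap; traveler pays only $8,300 − $7,283.20 = $1,016.80.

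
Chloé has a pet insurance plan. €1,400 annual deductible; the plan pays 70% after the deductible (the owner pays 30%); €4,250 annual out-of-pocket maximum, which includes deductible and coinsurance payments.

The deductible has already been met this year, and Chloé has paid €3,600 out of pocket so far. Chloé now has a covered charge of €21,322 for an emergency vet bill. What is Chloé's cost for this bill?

€650

The deductible is already satisfied, so the full bill goes to coinsurance.
Owner's 30% share of €21,322 is €6,396.60.
That would bring total out-of-pocket to €9,996.60, past the €4,250 cap. The owner is capped at €4,250 − €3,600 = €650 on this claim.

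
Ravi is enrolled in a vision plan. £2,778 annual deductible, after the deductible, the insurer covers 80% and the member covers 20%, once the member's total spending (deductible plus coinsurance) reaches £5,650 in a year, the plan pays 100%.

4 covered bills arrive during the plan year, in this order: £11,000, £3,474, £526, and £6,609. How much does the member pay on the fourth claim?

#1 (£11,000): deductible takes £2,778, £8,222 remains; member's 20% is £1,644.40. Member pays £4,422.40; OOP now £4,422.40.
#2 (£3,474): deductible met; 20% of £3,474 = £694.80. Cost to member: £694.80. OOP to date £5,117.20.
#3 (£526): 20% coinsurance on £526 = £105.20. Cost to member: £105.20. OOP to date £5,222.40.
#4 (£6,609): deductible met; 20% of £6,609 = £1,321.80. Adding that to £5,222.40 gives £6,544.20, past the £5,650 cap; member pays only £5,650 − £5,222.40 = £427.60.

£427.60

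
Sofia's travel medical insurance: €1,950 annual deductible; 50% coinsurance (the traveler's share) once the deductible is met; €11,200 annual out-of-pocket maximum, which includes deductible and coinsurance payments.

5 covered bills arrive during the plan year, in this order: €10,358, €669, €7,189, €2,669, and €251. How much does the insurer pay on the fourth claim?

Claim 1 — €10,358: €1,950 finishes the deductible; €8,408 goes to coinsurance; 50% of €8,408 = €4,204. Traveler pays €6,154; OOP now €6,154. Plan pays €10,358 − €6,154 = €4,204.
Claim 2 — €669: 50% coinsurance on €669 = €334.50. Traveler pays €334.50; OOP now €6,488.50. Plan pays €669 − €334.50 = €334.50.
Claim 3 — €7,189: deductible met; 50% of €7,189 = €3,594.50. Traveler owes €3,594.50 (running OOP €10,083). Insurer: €7,189 − €3,594.50 = €3,594.50.
Claim 4 — €2,669: deductible already satisfied, so traveler's share is 50% × €2,669 = €1,334.50. That would push OOP to €11,417.50, over the €11,200 cap, so traveler pays €11,200 − €10,083 = €1,117. Plan pays €2,669 − €1,117 = €1,552.

€1,552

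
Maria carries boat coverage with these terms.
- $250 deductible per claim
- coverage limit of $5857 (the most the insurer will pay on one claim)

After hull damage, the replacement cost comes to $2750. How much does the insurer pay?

$2500

Less the $250 deductible: $2750 − $250 = $2500.
That's under the $5857 cap, so the insurer reimburses the full $2500.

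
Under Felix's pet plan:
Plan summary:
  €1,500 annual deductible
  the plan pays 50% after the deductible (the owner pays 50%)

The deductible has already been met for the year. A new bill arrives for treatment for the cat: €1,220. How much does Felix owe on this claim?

€610

The deductible is already satisfied, so the full bill goes to coinsurance.
50% of €1,220 = €610 falls to the owner.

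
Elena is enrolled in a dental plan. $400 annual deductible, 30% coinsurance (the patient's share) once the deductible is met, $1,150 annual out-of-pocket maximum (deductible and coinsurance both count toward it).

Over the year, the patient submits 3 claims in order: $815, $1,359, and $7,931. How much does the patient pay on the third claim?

Claim 1 ($815): $400 to deductible, leaving $415; patient's 30% is $124.50. Patient pays $524.50; OOP now $524.50.
Claim 2 ($1,359): 30% coinsurance on $1,359 = $407.70. Patient owes $407.70 (running OOP $932.20).
Claim 3 ($7,931): 30% coinsurance on $7,931 = $2,379.30. That would push OOP to $3,311.50, over the $1,150 cap, so patient pays $1,150 − $932.20 = $217.80.

$217.80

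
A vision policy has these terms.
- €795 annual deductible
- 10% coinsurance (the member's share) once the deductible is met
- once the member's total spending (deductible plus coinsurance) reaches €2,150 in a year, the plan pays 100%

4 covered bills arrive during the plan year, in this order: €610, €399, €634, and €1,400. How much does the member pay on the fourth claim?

€140

Claim 1 — €610: entire amount goes to the deductible. Member owes €610 (running OOP €610).
Claim 2 — €399: €185 finishes the deductible; €214 goes to coinsurance; member's 10% is €21.40. Cost to member: €206.40. OOP to date €816.40.
Claim 3 — €634: deductible met; 10% of €634 = €63.40. Cost to member: €63.40. OOP to date €879.80.
Claim 4 — €1,400: 10% coinsurance on €1,400 = €140. Member pays €140; OOP now €1,019.80.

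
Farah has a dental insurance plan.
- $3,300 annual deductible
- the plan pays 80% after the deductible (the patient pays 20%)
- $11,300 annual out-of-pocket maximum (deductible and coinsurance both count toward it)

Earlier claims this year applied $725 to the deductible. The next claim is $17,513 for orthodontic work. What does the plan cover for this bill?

$11,950.40

$725 of the $3,300 deductible is already met, leaving $2,575.
The remaining $14,938 (= $17,513 − $2,575) moves to coinsurance.
20% of $14,938 = $2,987.60 falls to the patient.
That puts the patient's cost at $2,575 + $2,987.60 = $5,562.60 before any cap.
Total out-of-pocket so far would be $725 + $5,562.60 = $6,287.60, below the $11,300 cap — no reduction.
The plan picks up $17,513 − $5,562.60 = $11,950.40.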